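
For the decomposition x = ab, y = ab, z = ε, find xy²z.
ababab

Given x = 'ab', y = 'ab', z = '' and i = 2:

xy^2z = x + y·y·...·y (2 times) + z
       = 'ab' + 'ab'^2 + ''
       = 'ab' + 'abab' + ''
       = 'ababab'

The pumped string is 'ababab' with length 6.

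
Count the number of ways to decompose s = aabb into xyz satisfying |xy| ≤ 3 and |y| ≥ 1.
6

For s = 'aabb' with pumping length p = 3:

Constraints: |xy| ≤ 3, |y| > 0

Valid decompositions (|xy| ≤ p, |y| ≥ 1):
  • x='', y='a', z='abb'
  • x='a', y='a', z='bb'
  • x='', y='aa', z='bb'
  • x='aa', y='b', z='b'
  • x='a', y='ab', z='b'
  • x='', y='aab', z='b'

Total count: 6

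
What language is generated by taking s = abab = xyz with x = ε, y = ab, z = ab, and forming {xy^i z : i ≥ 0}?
{xy^i z : i ≥ 0} = {(ab)^(i+1) : i ≥ 0} = {ab, abab, ababab, ...}

With x = ε, y = ab, z = ab: Pumping 'ab' gives strings of alternating a's and b's.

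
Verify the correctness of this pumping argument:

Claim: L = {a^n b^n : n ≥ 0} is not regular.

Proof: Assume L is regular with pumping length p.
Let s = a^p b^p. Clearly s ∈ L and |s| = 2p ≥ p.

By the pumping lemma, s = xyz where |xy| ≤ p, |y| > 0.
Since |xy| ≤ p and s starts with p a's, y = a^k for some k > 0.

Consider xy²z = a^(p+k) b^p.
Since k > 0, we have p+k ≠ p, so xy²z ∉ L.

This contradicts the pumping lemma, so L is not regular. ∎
The proof is correct.

This proof is valid because:
1. The string s = a^p b^p is correctly in L
2. The decomposition analysis is correct: y must consist only of a's
3. The contradiction is valid: pumping increases a's but not b's
4. The conclusion follows logically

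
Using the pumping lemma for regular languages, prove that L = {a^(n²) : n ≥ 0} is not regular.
Assume for contradiction that L is regular, and let p ≥ 1 be the pumping length given by the pumping lemma.
Choose s = a^(p²). Then s ∈ L and |s| = p² ≥ p.
By the pumping lemma, s = xyz for some x, y, z with |xy| ≤ p, |y| ≥ 1, and xy^i z ∈ L for every i ≥ 0.
Here y = a^k for some k with 1 ≤ k ≤ |xy| ≤ p.

Take i = 2: |xy²z| = p² + k.
Now p² < p² + k ≤ p² + p < p² + 2p + 1 = (p + 1)².
So |xy²z| lies strictly between the consecutive squares p² and (p + 1)², hence is not a perfect square, and xy²z ∉ L.

This contradicts the pumping lemma, which requires xy^i z ∈ L for all i ≥ 0.
Hence L = {a^(n²) : n ≥ 0} is not regular. ∎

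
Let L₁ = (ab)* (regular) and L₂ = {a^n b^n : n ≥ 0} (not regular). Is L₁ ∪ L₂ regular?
No — L₁ ∪ L₂ is not regular.

Let U = (ab)* ∪ {a^n b^n}. If U were regular, then U ∩ aa*bb* would be regular (closure under intersection with a regular language). But (ab)* ∩ aa*bb* = {ab} and {a^n b^n} ∩ aa*bb* = {a^n b^n : n ≥ 1}, so U ∩ aa*bb* = {a^n b^n : n ≥ 1}, which is not regular. Hence U is not regular.

Note that the bare facts "L₁ regular, L₂ non-regular" do not settle the question by themselves: the closure of regular languages under ∪, ∩, complement and difference applies only when BOTH operands are regular. With a non-regular operand the result can come out regular or non-regular depending on the specific languages, so one has to work out L₁ ∪ L₂ for this particular pair, as above.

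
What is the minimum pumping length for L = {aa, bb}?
p = 3

For a finite language L, the pumping lemma holds vacuously if p > max|s| for s ∈ L.

The longest string in L = {aa, bb} has length 2.
If p = 3, then no string s ∈ L has |s| ≥ p, so the condition is vacuously true.

The minimum pumping length is p = 3.

Why no smaller p works: for any p ≤ 2, the longest string s ∈ L has |s| = 2 ≥ p, so it would
have to be pumpable; but pumping up (i = 2, 3, ...) produces ever longer strings, which cannot all lie in the
finite language L. So the pumping property fails for every p ≤ 2.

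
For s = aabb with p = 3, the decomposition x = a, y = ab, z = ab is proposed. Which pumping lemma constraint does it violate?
Violated: xyz = s

The decomposition x = a, y = ab, z = ab for s = aabb with p = 3
violates the constraint: xyz = s

xyz = 'a' + 'ab' + 'ab' = 'aabab' ≠ 'aabb' = s. The decomposition doesn't reconstruct s.

Pumping lemma constraints:
1. xyz = s (decomposition is valid)
2. |xy| ≤ p
3. |y| > 0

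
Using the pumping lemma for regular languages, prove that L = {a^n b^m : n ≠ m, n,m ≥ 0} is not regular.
Assume for contradiction that L is regular, and let p ≥ 1 be the pumping length given by the pumping lemma.
Choose s = a^p b^(p + p!). Then s ∈ L because p ≠ p + p! (as p! ≥ 1), and |s| ≥ p.
By the pumping lemma, s = xyz for some x, y, z with |xy| ≤ p, |y| ≥ 1, and xy^i z ∈ L for every i ≥ 0.
Since |xy| ≤ p and the first p symbols of s are all a's, y = a^k for some k with 1 ≤ k ≤ p.
For every i ≥ 0, xy^i z = a^(p + (i − 1)k) b^(p + p!).

Because 1 ≤ k ≤ p, k divides p!. Let t = p!/k (a positive integer) and take i = t + 1.
Then the number of a's is p + tk = p + p!, which equals the number of b's.
So xy^(t+1) z = a^(p + p!) b^(p + p!) has equally many a's and b's and is NOT in L.

This contradicts the pumping lemma, which requires xy^i z ∈ L for all i ≥ 0.
Hence L = {a^n b^m : n ≠ m, n,m ≥ 0} is not regular. ∎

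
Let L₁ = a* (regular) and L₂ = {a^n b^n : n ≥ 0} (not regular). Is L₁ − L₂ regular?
Yes — L₁ − L₂ is regular.

The only string of a* that lies in {a^n b^n} is ε, so L₁ − L₂ = a* − {ε} = a⁺ = aa*, which is regular.

Note that the bare facts "L₁ regular, L₂ non-regular" do not settle the question by themselves: the closure of regular languages under ∪, ∩, complement and difference applies only when BOTH operands are regular. With a non-regular operand the result can come out regular or non-regular depending on the specific languages, so one has to work out L₁ − L₂ for this particular pair, as above.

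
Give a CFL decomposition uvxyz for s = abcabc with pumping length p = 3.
u='ab', v='c', x='a', y='b', z='c'

For s = abcabc with pumping length p = 3:

One valid decomposition:
- u = 'ab'
- v = 'c'
- x = 'a'
- y = 'b'
- z = 'c'

Verification:
- uvxyz = 'ab' + 'c' + 'a' + 'b' + 'c' = abcabc ✓
- |vxy| = |'cab'| = 3 ≤ 3 ✓
- |vy| = |'cb'| = 2 > 0 ✓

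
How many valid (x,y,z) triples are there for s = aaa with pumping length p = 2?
3

For s = 'aaa' with pumping length p = 2:

Constraints: |xy| ≤ 2, |y| > 0

Valid decompositions (|xy| ≤ p, |y| ≥ 1):
  • x='', y='a', z='aa'
  • x='a', y='a', z='a'
  • x='', y='aa', z='a'

Total count: 3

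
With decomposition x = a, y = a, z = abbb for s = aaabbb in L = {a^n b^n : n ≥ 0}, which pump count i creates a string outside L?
i = 0

xy⁰z = a · ε · abbb = aabbb; aabbb has 2 a's and 3 b's; 2 ≠ 3, so it is not in L.
(Other choices also work, e.g. i = 2, 3; only i = 1 is guaranteed to stay in L since xy¹z = s.)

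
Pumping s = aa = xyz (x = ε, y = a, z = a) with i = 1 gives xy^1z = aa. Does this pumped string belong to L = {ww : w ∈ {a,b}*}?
Yes

xy¹z = ε · a · a = aa.
aa splits into halves a · a, which are equal, so it is in L (w = a).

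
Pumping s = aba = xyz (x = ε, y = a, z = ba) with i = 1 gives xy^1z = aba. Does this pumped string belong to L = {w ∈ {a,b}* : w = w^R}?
Yes

xy¹z = ε · a · ba = aba.
aba reversed is aba, the same string, so it is a palindrome and is in L.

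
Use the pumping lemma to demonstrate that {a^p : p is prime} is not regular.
Assume for contradiction that L is regular, and let p ≥ 1 be the pumping length given by the pumping lemma.
Choose a prime q with q ≥ p (one exists because there are infinitely many primes) and let s = a^q. Then s ∈ L and |s| = q ≥ p.
By the pumping lemma, s = xyz for some x, y, z with |xy| ≤ p, |y| ≥ 1, and xy^i z ∈ L for every i ≥ 0.
Here y = a^k for some k with 1 ≤ k ≤ p, and xy^i z = a^(q + (i − 1)k) for every i ≥ 0.

Take i = q + 1: |xy^(q+1) z| = q + qk = q(k + 1).
Both factors satisfy q ≥ 2 and k + 1 ≥ 2, so q(k + 1) is composite, and xy^(q+1) z ∉ L.

This contradicts the pumping lemma, which requires xy^i z ∈ L for all i ≥ 0.
Hence L = {a^p : p is prime} is not regular. ∎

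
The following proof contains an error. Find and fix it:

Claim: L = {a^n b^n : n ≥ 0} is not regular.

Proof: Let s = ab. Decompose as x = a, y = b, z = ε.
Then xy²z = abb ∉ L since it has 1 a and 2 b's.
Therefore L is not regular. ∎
Error: The string s = ab might be shorter than the pumping length p.

Correction: Choose s = a^p b^p to ensure |s| ≥ p. Also, the decomposition is wrong: with |xy| ≤ p, y cannot include b's when s starts with p a's.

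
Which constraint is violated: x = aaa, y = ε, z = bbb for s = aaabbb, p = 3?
Violated: |y| > 0

The decomposition x = aaa, y = ε, z = bbb for s = aaabbb with p = 3
violates the constraint: |y| > 0

|y| = 0, but the pumping lemma requires |y| > 0 (y must be non-empty).

Pumping lemma constraints:
1. xyz = s (decomposition is valid)
2. |xy| ≤ p
3. |y| > 0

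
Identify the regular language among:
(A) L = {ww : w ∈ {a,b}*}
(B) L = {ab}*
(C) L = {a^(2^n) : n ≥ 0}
(B) {ab}*

(B) L = {ab}* is regular.

This can be recognized by a finite automaton (DFA/NFA).
Regular expressions like {ab}* define regular languages.

The other choices are not regular:
- {ww : w ∈ {a,b}*}: After pumping, the two halves no longer match
- {a^(2^n) : n ≥ 0}: After pumping, length is no longer a power of 2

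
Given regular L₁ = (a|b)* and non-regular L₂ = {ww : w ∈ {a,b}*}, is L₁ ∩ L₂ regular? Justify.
No — L₁ ∩ L₂ is not regular.

(a|b)* is all strings over {a,b}, so L₁ ∩ L₂ = {ww : w ∈ {a,b}*} = L₂ itself, which is not regular (pump s = a^p b a^p b).

Note that the bare facts "L₁ regular, L₂ non-regular" do not settle the question by themselves: the closure of regular languages under ∪, ∩, complement and difference applies only when BOTH operands are regular. With a non-regular operand the result can come out regular or non-regular depending on the specific languages, so one has to work out L₁ ∩ L₂ for this particular pair, as above.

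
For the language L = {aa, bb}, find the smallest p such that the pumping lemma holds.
p = 3

For a finite language L, the pumping lemma holds vacuously if p > max|s| for s ∈ L.

The longest string in L = {aa, bb} has length 2.
If p = 3, then no string s ∈ L has |s| ≥ p, so the condition is vacuously true.

The minimum pumping length is p = 3.

Why no smaller p works: for any p ≤ 2, the longest string s ∈ L has |s| = 2 ≥ p, so it would
have to be pumpable; but pumping up (i = 2, 3, ...) produces ever longer strings, which cannot all lie in the
finite language L. So the pumping property fails for every p ≤ 2.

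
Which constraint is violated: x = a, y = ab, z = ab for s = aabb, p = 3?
Violated: xyz = s

The decomposition x = a, y = ab, z = ab for s = aabb with p = 3
violates the constraint: xyz = s

xyz = 'a' + 'ab' + 'ab' = 'aabab' ≠ 'aabb' = s. The decomposition doesn't reconstruct s.

Pumping lemma constraints:
1. xyz = s (decomposition is valid)
2. |xy| ≤ p
3. |y| > 0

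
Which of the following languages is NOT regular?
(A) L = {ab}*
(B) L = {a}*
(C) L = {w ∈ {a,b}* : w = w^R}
(C) {w ∈ {a,b}* : w = w^R}

(C) L = {w ∈ {a,b}* : w = w^R} is NOT regular.

The pumping lemma can be used to prove this:
After pumping, the string is no longer symmetric

The other languages are regular because they can be recognized by finite automata.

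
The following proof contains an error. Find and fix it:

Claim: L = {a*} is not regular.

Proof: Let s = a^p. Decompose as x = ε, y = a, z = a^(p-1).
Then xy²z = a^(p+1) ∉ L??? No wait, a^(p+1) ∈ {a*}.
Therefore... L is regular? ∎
Error: The proof attempts to show a*  is not regular, but a* IS regular!

Correction: a* is a regular language (recognized by a simple DFA with one accepting state and self-loop on 'a'). The pumping lemma can only prove non-regularity, not regularity. For regular languages, pumping always works.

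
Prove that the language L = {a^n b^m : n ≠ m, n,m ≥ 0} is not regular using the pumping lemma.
Assume for contradiction that L is regular, and let p ≥ 1 be the pumping length given by the pumping lemma.
Choose s = a^p b^(p + p!). Then s ∈ L because p ≠ p + p! (as p! ≥ 1), and |s| ≥ p.
By the pumping lemma, s = xyz for some x, y, z with |xy| ≤ p, |y| ≥ 1, and xy^i z ∈ L for every i ≥ 0.
Since |xy| ≤ p and the first p symbols of s are all a's, y = a^k for some k with 1 ≤ k ≤ p.
For every i ≥ 0, xy^i z = a^(p + (i − 1)k) b^(p + p!).

Because 1 ≤ k ≤ p, k divides p!. Let t = p!/k (a positive integer) and take i = t + 1.
Then the number of a's is p + tk = p + p!, which equals the number of b's.
So xy^(t+1) z = a^(p + p!) b^(p + p!) has equally many a's and b's and is NOT in L.

This contradicts the pumping lemma, which requires xy^i z ∈ L for all i ≥ 0.
Hence L = {a^n b^m : n ≠ m, n,m ≥ 0} is not regular. ∎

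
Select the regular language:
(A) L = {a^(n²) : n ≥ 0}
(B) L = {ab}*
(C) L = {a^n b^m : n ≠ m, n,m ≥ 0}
(B) {ab}*

(B) L = {ab}* is regular.

This can be recognized by a finite automaton (DFA/NFA).
Regular expressions like {ab}* define regular languages.

The other choices are not regular:
- {a^(n²) : n ≥ 0}: After pumping, length is no longer a perfect square
- {a^n b^m : n ≠ m, n,m ≥ 0}: After pumping a's, we can make n = m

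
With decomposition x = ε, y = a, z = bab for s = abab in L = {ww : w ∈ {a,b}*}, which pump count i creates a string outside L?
i = 3

xy³z = ε · aaa · bab = aaabab; aaabab has length 6; its halves are aaa and bab, which differ, so it is not in L.
(Other choices also work, e.g. i = 0, 2; only i = 1 is guaranteed to stay in L since xy¹z = s.)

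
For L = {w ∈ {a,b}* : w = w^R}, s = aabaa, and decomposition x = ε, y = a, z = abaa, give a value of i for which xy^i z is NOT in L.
i = 2

xy²z = ε · aa · abaa = aaabaa; aaabaa reversed is aabaaa ≠ aaabaa, so it is not a palindrome and is not in L.
(Other choices also work, e.g. i = 0, 3; only i = 1 is guaranteed to stay in L since xy¹z = s.)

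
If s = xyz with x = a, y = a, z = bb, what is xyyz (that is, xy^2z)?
aaabb

Given x = 'a', y = 'a', z = 'bb' and i = 2:

xy^2z = x + y·y·...·y (2 times) + z
       = 'a' + 'a'^2 + 'bb'
       = 'a' + 'aa' + 'bb'
       = 'aaabb'

The pumped string is 'aaabb' with length 5.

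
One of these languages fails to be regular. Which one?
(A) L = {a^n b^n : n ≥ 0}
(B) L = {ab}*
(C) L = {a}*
(A) {a^n b^n : n ≥ 0}

(A) L = {a^n b^n : n ≥ 0} is NOT regular.

The pumping lemma can be used to prove this:
After pumping, the number of a's and b's become unequal

The other languages are regular because they can be recognized by finite automata.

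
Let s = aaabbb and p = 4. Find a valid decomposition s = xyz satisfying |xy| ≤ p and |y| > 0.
x = '', y = 'aa', z = 'abbb'

For s = aaabbb and p = 4, one valid decomposition is:
- x = '' (length 0)
- y = 'aa' (length 2)
- z = 'abbb' (length 4)

Verification:
- xyz = '' + 'aa' + 'abbb' = aaabbb ✓
- |xy| = 2 ≤ 4 ✓
- |y| = 2 > 0 ✓

All pumping lemma constraints are satisfied.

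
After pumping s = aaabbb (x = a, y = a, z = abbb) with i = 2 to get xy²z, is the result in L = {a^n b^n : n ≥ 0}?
No

xy²z = a · aa · abbb = aaaabbb.
aaaabbb has 4 a's and 3 b's; 4 ≠ 3, so it is not in L.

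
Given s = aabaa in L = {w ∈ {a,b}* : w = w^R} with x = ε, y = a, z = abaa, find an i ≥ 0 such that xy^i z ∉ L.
i = 0

xy⁰z = ε · ε · abaa = abaa; abaa reversed is aaba ≠ abaa, so it is not a palindrome and is not in L.
(Other choices also work, e.g. i = 2, 3; only i = 1 is guaranteed to stay in L since xy¹z = s.)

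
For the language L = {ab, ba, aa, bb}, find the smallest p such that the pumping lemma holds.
p = 3

For a finite language L, the pumping lemma holds vacuously if p > max|s| for s ∈ L.

The longest string in L = {ab, ba, aa, bb} has length 2.
If p = 3, then no string s ∈ L has |s| ≥ p, so the condition is vacuously true.

The minimum pumping length is p = 3.

Why no smaller p works: for any p ≤ 2, the longest string s ∈ L has |s| = 2 ≥ p, so it would
have to be pumpable; but pumping up (i = 2, 3, ...) produces ever longer strings, which cannot all lie in the
finite language L. So the pumping property fails for every p ≤ 2.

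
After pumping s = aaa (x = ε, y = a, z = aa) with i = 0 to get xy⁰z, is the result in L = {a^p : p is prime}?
Yes

xy⁰z = ε · ε · aa = aa.
aa has length 2, which is prime, so it is in L.
(A single pumped string landing in L is not a contradiction by itself; a non-regularity proof needs some i for which xy^i z ∉ L, for every admissible decomposition.)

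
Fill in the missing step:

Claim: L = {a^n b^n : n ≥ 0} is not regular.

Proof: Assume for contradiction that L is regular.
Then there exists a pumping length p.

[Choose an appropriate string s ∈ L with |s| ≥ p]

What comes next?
s = a^p b^p

This string is in L (has equal a's and b's) and has length 2p ≥ p.
Any decomposition xyz with |xy| ≤ p means y consists only of a's,
so pumping will unbalance the counts.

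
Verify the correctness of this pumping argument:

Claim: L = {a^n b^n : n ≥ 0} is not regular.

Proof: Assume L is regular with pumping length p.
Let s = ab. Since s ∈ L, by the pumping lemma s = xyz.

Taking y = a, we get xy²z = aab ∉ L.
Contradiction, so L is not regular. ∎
The proof is INCORRECT.

Error: The string s = ab may be shorter than p.
The pumping lemma only applies to strings with |s| ≥ p, and p is not under our control.
We must choose s in terms of p, e.g. s = a^p b^p, to ensure |s| ≥ p.
(The proof also fixes one particular y; a valid argument must handle every decomposition with |xy| ≤ p and |y| ≥ 1 — for s = a^p b^p this forces y = a^k, and then xy²z = a^(p+k) b^p ∉ L.)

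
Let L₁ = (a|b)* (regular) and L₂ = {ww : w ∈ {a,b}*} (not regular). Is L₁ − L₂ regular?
No — L₁ − L₂ is not regular.

L₁ − L₂ is the complement of {ww} within {a,b}*. If it were regular, its complement {ww} would be regular as well (regular languages are closed under complement) — contradiction. So L₁ − L₂ is not regular.

Note that the bare facts "L₁ regular, L₂ non-regular" do not settle the question by themselves: the closure of regular languages under ∪, ∩, complement and difference applies only when BOTH operands are regular. With a non-regular operand the result can come out regular or non-regular depending on the specific languages, so one has to work out L₁ − L₂ for this particular pair, as above.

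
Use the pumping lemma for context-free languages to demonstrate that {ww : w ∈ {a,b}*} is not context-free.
Assume for contradiction that L is context-free, and let p ≥ 1 be the pumping length given by the pumping lemma for CFLs.
Choose s = a^p b^p a^p b^p. Then s ∈ L (take w = a^p b^p) and |s| = 4p ≥ p.
By the CFL pumping lemma, s = uvxyz for some u, v, x, y, z with |vxy| ≤ p, |vy| ≥ 1, and uv^i xy^i z ∈ L for every i ≥ 0.

Write s as four blocks A₁ B₁ A₂ B₂ with A₁ = A₂ = a^p and B₁ = B₂ = b^p. Since |vxy| ≤ p, the window vxy lies inside at most two adjacent blocks. Take i = 0 and let t = uxz, so |t| = 4p − |vy| with 1 ≤ |vy| ≤ p. If |t| is odd, t ∉ L immediately, so assume |vy| is even (hence |vy| ≥ 2) and |t|/2 = 2p − |vy|/2, which satisfies p ≤ |t|/2 ≤ 2p − 1.

Case 1 (vxy inside A₁B₁): t = a^(p−j) b^(p−l) a^p b^p with j + l = |vy|. The second half of t has length < 2p, so it is a suffix of the trailing a^p b^p and ends in b; the first half is a^(p−j) b^(p−l) a^((j+l)/2), which ends in a because (j+l)/2 ≥ 1. The halves differ, so t ∉ L.

Case 2 (vxy inside B₁A₂, straddling the middle): t = a^p b^(p−j) a^(p−l) b^p with j + l = |vy|. If t = ww, then w is a prefix of t of length ≥ p, so w begins with a^p; and w is a suffix of t of length ≥ p, so w ends with b^p. That forces |w| ≥ 2p, contradicting |w| = |t|/2 ≤ 2p − 1. So t ∉ L.

Case 3 (vxy inside A₂B₂): t = a^p b^p a^(p−j) b^(p−l) with j + l = |vy|. The first half of t is a prefix of a^p b^p, so it begins with a; the second half is b^((j+l)/2) a^(p−j) b^(p−l), which begins with b. The halves differ, so t ∉ L.

In every case uv⁰xy⁰z = uxz ∉ L.

This contradicts the CFL pumping lemma, which requires uv^i xy^i z ∈ L for all i ≥ 0.
Hence L = {ww : w ∈ {a,b}*} is not context-free. ∎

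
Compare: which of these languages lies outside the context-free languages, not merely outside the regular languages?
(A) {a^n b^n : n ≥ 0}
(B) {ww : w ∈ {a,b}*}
(B) {ww : w ∈ {a,b}*}

(B) {ww : w ∈ {a,b}*} requires the CFL pumping lemma.

- {a^n b^n : n ≥ 0} is context-free (but not regular)
  • Can be shown non-regular with the regular pumping lemma
  • After pumping, the number of a's and b's become unequal

- {ww : w ∈ {a,b}*} is NOT context-free
  • Requires the CFL pumping lemma to prove
  • Even a PDA cannot compare two arbitrary halves symbol by symbol; CFL pumping on a^p b^p a^p b^p fails

The CFL pumping lemma is "stronger" in that it can prove non-membership
in the larger class of context-free languages.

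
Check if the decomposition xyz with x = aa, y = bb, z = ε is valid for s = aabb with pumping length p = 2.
Violated: |xy| ≤ p

The decomposition x = aa, y = bb, z = ε for s = aabb with p = 2
violates the constraint: |xy| ≤ p

|xy| = |aabb| = 4 > 2 = p. The decomposition puts too many characters in xy.

Pumping lemma constraints:
1. xyz = s (decomposition is valid)
2. |xy| ≤ p
3. |y| > 0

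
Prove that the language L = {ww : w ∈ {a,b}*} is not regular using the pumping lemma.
Assume for contradiction that L is regular, and let p ≥ 1 be the pumping length given by the pumping lemma.
Choose s = a^p b a^p b. Then s ∈ L (take w = a^p b) and |s| = 2p + 2 ≥ p.
By the pumping lemma, s = xyz for some x, y, z with |xy| ≤ p, |y| ≥ 1, and xy^i z ∈ L for every i ≥ 0.
Since |xy| ≤ p and the first p symbols of s are all a's, y = a^k for some k with 1 ≤ k ≤ p.

Take i = 2: t = xy²z = a^(p + k) b a^p b.
Suppose t = uu for some string u. The string t contains exactly two b's and ends in b, so u contains exactly one b and ends in b; hence u = a^j b for some j, and uu = a^j b a^j b. Comparing with t = a^(p + k) b a^p b forces j = p + k (first block) and j = p (second block), which is impossible since k ≥ 1. So t ∉ L.

This contradicts the pumping lemma, which requires xy^i z ∈ L for all i ≥ 0.
Hence L = {ww : w ∈ {a,b}*} is not regular. ∎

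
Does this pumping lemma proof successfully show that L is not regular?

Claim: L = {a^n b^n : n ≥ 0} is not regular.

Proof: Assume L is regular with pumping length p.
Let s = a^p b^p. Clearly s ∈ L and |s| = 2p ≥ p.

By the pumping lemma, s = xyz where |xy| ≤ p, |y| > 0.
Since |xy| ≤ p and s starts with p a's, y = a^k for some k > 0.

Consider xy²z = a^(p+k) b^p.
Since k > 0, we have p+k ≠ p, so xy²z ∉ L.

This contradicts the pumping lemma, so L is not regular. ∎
The proof is correct.

This proof is valid because:
1. The string s = a^p b^p is correctly in L
2. The decomposition analysis is correct: y must consist only of a's
3. The contradiction is valid: pumping increases a's but not b's
4. The conclusion follows logically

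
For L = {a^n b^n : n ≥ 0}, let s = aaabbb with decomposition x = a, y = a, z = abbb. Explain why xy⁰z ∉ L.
xy⁰z = aabbb ∉ L

Pumping with i = 0 replaces y = a by y⁰ = ε:
- Original: s = xyz = aaabbb; aaabbb = a^3 b^3 has equal counts (3 = 3), so it is in L
- Pumped: xy⁰z = a · ε · abbb = aabbb
- aabbb has 2 a's and 3 b's; 2 ≠ 3, so it is not in L

The pumping lemma would require xy⁰z ∈ L, so this decomposition yields a contradiction.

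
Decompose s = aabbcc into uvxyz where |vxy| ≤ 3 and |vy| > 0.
u='aa', v='b', x='b', y='c', z='c'

For s = aabbcc with pumping length p = 3:

One valid decomposition:
- u = 'aa'
- v = 'b'
- x = 'b'
- y = 'c'
- z = 'c'

Verification:
- uvxyz = 'aa' + 'b' + 'b' + 'c' + 'c' = aabbcc ✓
- |vxy| = |'bbc'| = 3 ≤ 3 ✓
- |vy| = |'bc'| = 2 > 0 ✓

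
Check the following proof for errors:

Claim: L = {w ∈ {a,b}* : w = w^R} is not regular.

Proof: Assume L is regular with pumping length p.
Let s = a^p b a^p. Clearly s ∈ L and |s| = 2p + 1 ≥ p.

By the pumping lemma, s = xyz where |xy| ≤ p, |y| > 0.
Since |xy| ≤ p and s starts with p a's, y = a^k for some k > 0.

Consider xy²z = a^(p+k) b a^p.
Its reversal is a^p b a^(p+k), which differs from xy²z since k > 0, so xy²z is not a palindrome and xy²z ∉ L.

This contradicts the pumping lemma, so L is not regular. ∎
The proof is correct.

This proof is valid because:
1. s = a^p b a^p is in L and is chosen in terms of p, so |s| ≥ p holds for every p
2. The decomposition analysis is correct: |xy| ≤ p forces y to lie inside the leading a's
3. The contradiction is valid: a^(p+k) b a^p has more a's before the b than after it, so it is not a palindrome
4. The conclusion follows logically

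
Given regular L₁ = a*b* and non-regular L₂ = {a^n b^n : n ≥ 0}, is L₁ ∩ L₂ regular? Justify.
No — L₁ ∩ L₂ is not regular.

Every string a^n b^n already lies in a*b*, so L₁ ∩ L₂ = {a^n b^n : n ≥ 0} = L₂ itself, which is the standard non-regular language (pump s = a^p b^p).

Note that the bare facts "L₁ regular, L₂ non-regular" do not settle the question by themselves: the closure of regular languages under ∪, ∩, complement and difference applies only when BOTH operands are regular. With a non-regular operand the result can come out regular or non-regular depending on the specific languages, so one has to work out L₁ ∩ L₂ for this particular pair, as above.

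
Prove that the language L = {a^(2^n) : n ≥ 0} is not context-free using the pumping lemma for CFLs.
Assume for contradiction that L is context-free, and let p ≥ 1 be the pumping length given by the pumping lemma for CFLs.
Choose s = a^(2^p). Then s ∈ L and |s| = 2^p ≥ p.
By the CFL pumping lemma, s = uvxyz for some u, v, x, y, z with |vxy| ≤ p, |vy| ≥ 1, and uv^i xy^i z ∈ L for every i ≥ 0.
All symbols are a's, so only lengths matter: let k = |vy|, with 1 ≤ k ≤ |vxy| ≤ p < 2^p.

Take i = 2: |uv²xy²z| = 2^p + k, and 2^p < 2^p + k < 2^p + 2^p = 2^(p+1).
So the length lies strictly between consecutive powers of two and is not a power of 2; uv²xy²z ∉ L.

This contradicts the CFL pumping lemma, which requires uv^i xy^i z ∈ L for all i ≥ 0.
Hence L = {a^(2^n) : n ≥ 0} is not context-free. ∎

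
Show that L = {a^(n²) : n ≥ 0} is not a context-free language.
Assume for contradiction that L is context-free, and let p ≥ 1 be the pumping length given by the pumping lemma for CFLs.
Choose s = a^(p²). Then s ∈ L and |s| = p² ≥ p.
By the CFL pumping lemma, s = uvxyz for some u, v, x, y, z with |vxy| ≤ p, |vy| ≥ 1, and uv^i xy^i z ∈ L for every i ≥ 0.
All symbols are a's, so only lengths matter: let k = |vy|, with 1 ≤ k ≤ |vxy| ≤ p.

Take i = 2: |uv²xy²z| = p² + k, and p² < p² + k ≤ p² + p < (p + 1)².
So the length lies strictly between consecutive squares and is not a perfect square; uv²xy²z ∉ L.

This contradicts the CFL pumping lemma, which requires uv^i xy^i z ∈ L for all i ≥ 0.
Hence L = {a^(n²) : n ≥ 0} is not context-free. ∎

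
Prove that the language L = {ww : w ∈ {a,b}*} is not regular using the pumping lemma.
Assume for contradiction that L is regular, and let p ≥ 1 be the pumping length given by the pumping lemma.
Choose s = a^p b a^p b. Then s ∈ L (take w = a^p b) and |s| = 2p + 2 ≥ p.
By the pumping lemma, s = xyz for some x, y, z with |xy| ≤ p, |y| ≥ 1, and xy^i z ∈ L for every i ≥ 0.
Since |xy| ≤ p and the first p symbols of s are all a's, y = a^k for some k with 1 ≤ k ≤ p.

Take i = 2: t = xy²z = a^(p + k) b a^p b.
Suppose t = uu for some string u. The string t contains exactly two b's and ends in b, so u contains exactly one b and ends in b; hence u = a^j b for some j, and uu = a^j b a^j b. Comparing with t = a^(p + k) b a^p b forces j = p + k (first block) and j = p (second block), which is impossible since k ≥ 1. So t ∉ L.

This contradicts the pumping lemma, which requires xy^i z ∈ L for all i ≥ 0.
Hence L = {ww : w ∈ {a,b}*} is not regular. ∎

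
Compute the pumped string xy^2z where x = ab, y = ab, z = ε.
ababab

Given x = 'ab', y = 'ab', z = '' and i = 2:

xy^2z = x + y·y·...·y (2 times) + z
       = 'ab' + 'ab'^2 + ''
       = 'ab' + 'abab' + ''
       = 'ababab'

The pumped string is 'ababab' with length 6.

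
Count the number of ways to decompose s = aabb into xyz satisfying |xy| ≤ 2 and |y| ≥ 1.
3

For s = 'aabb' with pumping length p = 2:

Constraints: |xy| ≤ 2, |y| > 0

Valid decompositions (|xy| ≤ p, |y| ≥ 1):
  • x='', y='a', z='abb'
  • x='a', y='a', z='bb'
  • x='', y='aa', z='bb'

Total count: 3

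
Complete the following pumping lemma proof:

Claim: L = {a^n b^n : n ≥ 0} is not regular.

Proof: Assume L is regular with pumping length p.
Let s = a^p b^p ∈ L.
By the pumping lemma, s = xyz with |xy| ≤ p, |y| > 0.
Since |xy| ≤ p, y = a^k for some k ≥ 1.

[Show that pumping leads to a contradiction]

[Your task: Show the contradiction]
Consider xy²z = a^(p+k) b^p.

Since k ≥ 1, we have p + k > p.
So xy²z has more a's than b's: (p+k) a's vs p b's.
This means xy²z ∉ L because a^n b^n requires equal counts.

This contradicts the pumping lemma which states xy²z ∈ L.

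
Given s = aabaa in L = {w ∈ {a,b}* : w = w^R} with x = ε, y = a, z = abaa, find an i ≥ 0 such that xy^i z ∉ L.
i = 0

xy⁰z = ε · ε · abaa = abaa; abaa reversed is aaba ≠ abaa, so it is not a palindrome and is not in L.
(Other choices also work, e.g. i = 2, 3; only i = 1 is guaranteed to stay in L since xy¹z = s.)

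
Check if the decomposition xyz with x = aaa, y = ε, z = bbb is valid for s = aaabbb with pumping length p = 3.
Violated: |y| > 0

The decomposition x = aaa, y = ε, z = bbb for s = aaabbb with p = 3
violates the constraint: |y| > 0

|y| = 0, but the pumping lemma requires |y| > 0 (y must be non-empty).

Pumping lemma constraints:
1. xyz = s (decomposition is valid)
2. |xy| ≤ p
3. |y| > 0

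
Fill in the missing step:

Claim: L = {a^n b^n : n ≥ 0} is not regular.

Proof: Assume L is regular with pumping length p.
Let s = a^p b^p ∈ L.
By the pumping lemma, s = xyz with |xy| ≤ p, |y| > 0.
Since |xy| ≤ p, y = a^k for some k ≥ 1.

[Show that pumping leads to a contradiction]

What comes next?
Consider xy²z = a^(p+k) b^p.

Since k ≥ 1, we have p + k > p.
So xy²z has more a's than b's: (p+k) a's vs p b's.
This means xy²z ∉ L because a^n b^n requires equal counts.

This contradicts the pumping lemma which states xy²z ∈ L.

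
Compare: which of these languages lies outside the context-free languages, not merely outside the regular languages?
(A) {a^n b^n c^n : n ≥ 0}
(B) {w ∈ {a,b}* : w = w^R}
(A) {a^n b^n c^n : n ≥ 0}

(A) {a^n b^n c^n : n ≥ 0} requires the CFL pumping lemma.

- {w ∈ {a,b}* : w = w^R} is context-free (but not regular)
  • Can be shown non-regular with the regular pumping lemma
  • After pumping, the string is no longer symmetric

- {a^n b^n c^n : n ≥ 0} is NOT context-free
  • Requires the CFL pumping lemma to prove
  • Cannot maintain three equal counts simultaneously

The CFL pumping lemma is "stronger" in that it can prove non-membership
in the larger class of context-free languages.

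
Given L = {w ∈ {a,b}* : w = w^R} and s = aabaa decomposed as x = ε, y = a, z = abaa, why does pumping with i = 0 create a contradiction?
xy⁰z = abaa ∉ L

Pumping with i = 0 replaces y = a by y⁰ = ε:
- Original: s = xyz = aabaa; aabaa reversed is aabaa, the same string, so it is a palindrome and is in L
- Pumped: xy⁰z = ε · ε · abaa = abaa
- abaa reversed is aaba ≠ abaa, so it is not a palindrome and is not in L

The pumping lemma would require xy⁰z ∈ L, so this decomposition yields a contradiction.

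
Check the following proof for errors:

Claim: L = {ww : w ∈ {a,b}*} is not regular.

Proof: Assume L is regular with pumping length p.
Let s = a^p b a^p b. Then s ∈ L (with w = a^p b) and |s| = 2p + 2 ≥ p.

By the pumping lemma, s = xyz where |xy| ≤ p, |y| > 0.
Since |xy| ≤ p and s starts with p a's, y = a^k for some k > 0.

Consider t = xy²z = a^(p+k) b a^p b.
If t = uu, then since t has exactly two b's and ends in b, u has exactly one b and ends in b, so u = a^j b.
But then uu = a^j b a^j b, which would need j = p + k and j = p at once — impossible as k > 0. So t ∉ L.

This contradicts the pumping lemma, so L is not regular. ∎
The proof is correct.

This proof is valid because:
1. s = a^p b a^p b is in L and is chosen in terms of p, so |s| ≥ p holds for every p
2. The decomposition analysis is correct: |xy| ≤ p forces y to lie inside the leading a's
3. The contradiction is valid: the argument shows a^(p+k) b a^p b cannot be split into two equal halves
4. The conclusion follows logically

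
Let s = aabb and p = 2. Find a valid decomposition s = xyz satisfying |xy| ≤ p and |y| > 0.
x = '', y = 'a', z = 'abb'

For s = aabb and p = 2, one valid decomposition is:
- x = '' (length 0)
- y = 'a' (length 1)
- z = 'abb' (length 3)

Verification:
- xyz = '' + 'a' + 'abb' = aabb ✓
- |xy| = 1 ≤ 2 ✓
- |y| = 1 > 0 ✓

All pumping lemma constraints are satisfied.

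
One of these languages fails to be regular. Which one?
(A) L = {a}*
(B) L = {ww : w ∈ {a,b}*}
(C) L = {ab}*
(B) {ww : w ∈ {a,b}*}

(B) L = {ww : w ∈ {a,b}*} is NOT regular.

The pumping lemma can be used to prove this:
After pumping, the two halves no longer match

The other languages are regular because they can be recognized by finite automata.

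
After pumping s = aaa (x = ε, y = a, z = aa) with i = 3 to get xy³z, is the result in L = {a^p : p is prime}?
Yes

xy³z = ε · aaa · aa = aaaaa.
aaaaa has length 5, which is prime, so it is in L.
(A single pumped string landing in L is not a contradiction by itself; a non-regularity proof needs some i for which xy^i z ∉ L, for every admissible decomposition.)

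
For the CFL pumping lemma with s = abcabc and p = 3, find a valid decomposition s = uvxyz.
u='ab', v='c', x='a', y='b', z='c'

For s = abcabc with pumping length p = 3:

One valid decomposition:
- u = 'ab'
- v = 'c'
- x = 'a'
- y = 'b'
- z = 'c'

Verification:
- uvxyz = 'ab' + 'c' + 'a' + 'b' + 'c' = abcabc ✓
- |vxy| = |'cab'| = 3 ≤ 3 ✓
- |vy| = |'cb'| = 2 > 0 ✓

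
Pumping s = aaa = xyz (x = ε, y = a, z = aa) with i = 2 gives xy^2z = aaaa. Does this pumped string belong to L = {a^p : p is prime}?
No

xy²z = ε · aa · aa = aaaa.
aaaa has length 4 = 2 × 2, which is not prime, so it is not in L.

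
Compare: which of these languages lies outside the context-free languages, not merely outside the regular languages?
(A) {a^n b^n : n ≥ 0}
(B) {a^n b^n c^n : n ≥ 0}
(B) {a^n b^n c^n : n ≥ 0}

(B) {a^n b^n c^n : n ≥ 0} requires the CFL pumping lemma.

- {a^n b^n : n ≥ 0} is context-free (but not regular)
  • Can be shown non-regular with the regular pumping lemma
  • After pumping, the number of a's and b's become unequal

- {a^n b^n c^n : n ≥ 0} is NOT context-free
  • Requires the CFL pumping lemma to prove
  • Cannot maintain three equal counts simultaneously

The CFL pumping lemma is "stronger" in that it can prove non-membership
in the larger class of context-free languages.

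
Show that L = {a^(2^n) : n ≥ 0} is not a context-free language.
Assume for contradiction that L is context-free, and let p ≥ 1 be the pumping length given by the pumping lemma for CFLs.
Choose s = a^(2^p). Then s ∈ L and |s| = 2^p ≥ p.
By the CFL pumping lemma, s = uvxyz for some u, v, x, y, z with |vxy| ≤ p, |vy| ≥ 1, and uv^i xy^i z ∈ L for every i ≥ 0.
All symbols are a's, so only lengths matter: let k = |vy|, with 1 ≤ k ≤ |vxy| ≤ p < 2^p.

Take i = 2: |uv²xy²z| = 2^p + k, and 2^p < 2^p + k < 2^p + 2^p = 2^(p+1).
So the length lies strictly between consecutive powers of two and is not a power of 2; uv²xy²z ∉ L.

This contradicts the CFL pumping lemma, which requires uv^i xy^i z ∈ L for all i ≥ 0.
Hence L = {a^(2^n) : n ≥ 0} is not context-free. ∎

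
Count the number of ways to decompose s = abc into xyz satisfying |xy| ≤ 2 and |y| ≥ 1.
3

For s = 'abc' with pumping length p = 2:

Constraints: |xy| ≤ 2, |y| > 0

Valid decompositions (|xy| ≤ p, |y| ≥ 1):
  • x='', y='a', z='bc'
  • x='a', y='b', z='c'
  • x='', y='ab', z='c'

Total count: 3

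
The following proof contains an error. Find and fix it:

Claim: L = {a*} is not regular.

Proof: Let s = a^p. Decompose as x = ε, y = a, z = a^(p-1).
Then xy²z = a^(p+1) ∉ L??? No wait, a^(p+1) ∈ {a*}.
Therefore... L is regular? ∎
Error: The proof attempts to show a*  is not regular, but a* IS regular!

Correction: a* is a regular language (recognized by a simple DFA with one accepting state and self-loop on 'a'). The pumping lemma can only prove non-regularity, not regularity. For regular languages, pumping always works.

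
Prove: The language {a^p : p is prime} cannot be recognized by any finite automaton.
Assume for contradiction that L is regular, and let p ≥ 1 be the pumping length given by the pumping lemma.
Choose a prime q with q ≥ p (one exists because there are infinitely many primes) and let s = a^q. Then s ∈ L and |s| = q ≥ p.
By the pumping lemma, s = xyz for some x, y, z with |xy| ≤ p, |y| ≥ 1, and xy^i z ∈ L for every i ≥ 0.
Here y = a^k for some k with 1 ≤ k ≤ p, and xy^i z = a^(q + (i − 1)k) for every i ≥ 0.

Take i = q + 1: |xy^(q+1) z| = q + qk = q(k + 1).
Both factors satisfy q ≥ 2 and k + 1 ≥ 2, so q(k + 1) is composite, and xy^(q+1) z ∉ L.

This contradicts the pumping lemma, which requires xy^i z ∈ L for all i ≥ 0.
Hence L = {a^p : p is prime} is not regular. ∎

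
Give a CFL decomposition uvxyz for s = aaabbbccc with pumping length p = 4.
u='aa', v='a', x='bb', y='b', z='ccc'

For s = aaabbbccc with pumping length p = 4:

One valid decomposition:
- u = 'aa'
- v = 'a'
- x = 'bb'
- y = 'b'
- z = 'ccc'

Verification:
- uvxyz = 'aa' + 'a' + 'bb' + 'b' + 'ccc' = aaabbbccc ✓
- |vxy| = |'abbb'| = 4 ≤ 4 ✓
- |vy| = |'ab'| = 2 > 0 ✓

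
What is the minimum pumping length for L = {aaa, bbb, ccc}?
p = 4

For a finite language L, the pumping lemma holds vacuously if p > max|s| for s ∈ L.

The longest string in L = {aaa, bbb, ccc} has length 3.
If p = 4, then no string s ∈ L has |s| ≥ p, so the condition is vacuously true.

The minimum pumping length is p = 4.

Why no smaller p works: for any p ≤ 3, the longest string s ∈ L has |s| = 3 ≥ p, so it would
have to be pumpable; but pumping up (i = 2, 3, ...) produces ever longer strings, which cannot all lie in the
finite language L. So the pumping property fails for every p ≤ 3.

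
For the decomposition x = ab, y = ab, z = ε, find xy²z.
ababab

Given x = 'ab', y = 'ab', z = '' and i = 2:

xy^2z = x + y·y·...·y (2 times) + z
       = 'ab' + 'ab'^2 + ''
       = 'ab' + 'abab' + ''
       = 'ababab'

The pumped string is 'ababab' with length 6.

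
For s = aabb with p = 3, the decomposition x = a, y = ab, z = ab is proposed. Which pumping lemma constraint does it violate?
Violated: xyz = s

The decomposition x = a, y = ab, z = ab for s = aabb with p = 3
violates the constraint: xyz = s

xyz = 'a' + 'ab' + 'ab' = 'aabab' ≠ 'aabb' = s. The decomposition doesn't reconstruct s.

Pumping lemma constraints:
1. xyz = s (decomposition is valid)
2. |xy| ≤ p
3. |y| > 0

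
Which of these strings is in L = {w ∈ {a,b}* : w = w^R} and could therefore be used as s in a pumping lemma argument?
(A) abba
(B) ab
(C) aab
(A) abba

The pumping lemma is applied to a string s that lies in L, so first check membership of each option:
- (A) abba reversed is abba, the same string, so it is a palindrome and is in L ✓
- (B) ab reversed is ba ≠ ab, so it is not a palindrome and is not in L ✗
- (C) aab reversed is baa ≠ aab, so it is not a palindrome and is not in L ✗

Only (A) abba is in L, so it is the only candidate that could play the role of s.
(In a complete proof one picks s in terms of the pumping length p so that |s| ≥ p is guaranteed; a fixed string like abba illustrates the shape of such an s.)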